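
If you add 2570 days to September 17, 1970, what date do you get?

+365 (one year) → Sep 17, 1971 (2205 left).
+366 (one year; includes Feb 29, 1972) → Sep 17, 1972 (1839 left).
+365 (one year) → Sep 17, 1973 (1474 left).
+365 (one year) → Sep 17, 1974 (1109 left).
+365 (one year) → Sep 17, 1975 (744 left).
+366 (one year; includes Feb 29, 1976) → Sep 17, 1976 (378 left).
Sep has 30 days: +14 → Oct 1, 1976 (364 left).
Oct has 31 days: +31 → Nov 1, 1976 (333 left).
Nov has 30 days: +30 → Dec 1, 1976 (303 left).
Dec has 31 days: +31 → Jan 1, 1977 (272 left).
Jan has 31 days: +31 → Feb 1, 1977 (241 left).
Feb has 28 days: +28 → Mar 1, 1977 (213 left).
Mar has 31 days: +31 → Apr 1, 1977 (182 left).
Apr has 30 days: +30 → May 1, 1977 (152 left).
May has 31 days: +31 → Jun 1, 1977 (121 left).
Jun has 30 days: +30 → Jul 1, 1977 (91 left).
Jul has 31 days: +31 → Aug 1, 1977 (60 left).
Aug has 31 days: +31 → Sep 1, 1977 (29 left).
+29 → Sep 30, 1977.

September 30, 1977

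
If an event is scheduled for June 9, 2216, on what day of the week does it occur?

Sunday

Doomsday rule: the anchor day for the 2200s is Friday. For year 16: 16÷12 = 1 r 4, and 4÷4 = 1, so 1+4+1 = 6.
Friday + 6 ≡ Thursday — that's 2216's doomsday.
In June the doomsday date is Jun 6.
Jun 9 is 3 days after Jun 6; 3 mod 7 = 3, so Thursday + 3 = Sunday.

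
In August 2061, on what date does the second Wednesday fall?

August 10, 2061

August 1, 2061 is a Monday.
The first Wednesday is therefore August 3 (2 days later).
The second Wednesday is 3 + 1×7 = August 10.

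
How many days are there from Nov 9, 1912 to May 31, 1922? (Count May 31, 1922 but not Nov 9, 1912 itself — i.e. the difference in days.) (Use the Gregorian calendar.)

Nov 9, 1912 → Nov 9, 1913: 365 days.
Nov 9, 1913 → Nov 9, 1914: 365 days.
Nov 9, 1914 → Nov 9, 1915: 365 days.
Nov 9, 1915 → Nov 9, 1916: 366 days (Feb 29, 1916 is in that span).
Nov 9, 1916 → Nov 9, 1917: 365 days.
Nov 9, 1917 → Nov 9, 1918: 365 days.
Nov 9, 1918 → Nov 9, 1919: 365 days.
Nov 9, 1919 → Nov 9, 1920: 366 days (Feb 29, 1920 is in that span).
Nov 9, 1920 → Nov 9, 1921: 365 days.
Nov 9, 1921 → Dec 9, 1921: 30 days (November has 30).
Dec 9, 1921 → Jan 9, 1922: 31 days (December has 31).
Jan 9, 1922 → Feb 9, 1922: 31 days (January has 31).
Feb 9, 1922 → Mar 9, 1922: 28 days (February has 28).
Mar 9, 1922 → Apr 9, 1922: 31 days (March has 31).
Apr 9, 1922 → May 9, 1922: 30 days (April has 30).
May 9, 1922 → May 31, 1922: 22 days.
Total: 3490 days.

3490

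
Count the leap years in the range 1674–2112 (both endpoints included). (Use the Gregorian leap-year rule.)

Multiples of 4 in [1674,2112]: 110.
Of those, multiples of 100: 5 (not leap unless ÷400).
Multiples of 400: 1.
Leap years = 110 − 5 + 1 = 106.

106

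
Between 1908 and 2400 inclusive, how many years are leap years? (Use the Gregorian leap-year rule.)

121

Multiples of 4 in [1908,2400]: 124.
Of those, multiples of 100: 5 (not leap unless ÷400).
Multiples of 400: 2.
Leap years = 124 − 5 + 2 = 121.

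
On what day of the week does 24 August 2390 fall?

Friday

Doomsday rule: the anchor day for the 2300s is Wednesday. For year 90: 90÷12 = 7 r 6, and 6÷4 = 1, so 7+6+1 = 14.
Wednesday + 14 ≡ Wednesday — that's 2390's doomsday.
In August the doomsday date is Aug 8.
Aug 24 is 16 days after Aug 8; 16 mod 7 = 2, so Wednesday + 2 = Friday.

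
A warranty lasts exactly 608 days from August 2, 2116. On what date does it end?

+365 (one year) → Aug 2, 2117 (243 left).
Aug has 31 days: +30 → Sep 1, 2117 (213 left).
Sep has 30 days: +30 → Oct 1, 2117 (183 left).
Oct has 31 days: +31 → Nov 1, 2117 (152 left).
Nov has 30 days: +30 → Dec 1, 2117 (122 left).
Dec has 31 days: +31 → Jan 1, 2118 (91 left).
Jan has 31 days: +31 → Feb 1, 2118 (60 left).
Feb has 28 days: +28 → Mar 1, 2118 (32 left).
Mar has 31 days: +31 → Apr 1, 2118 (1 left).
+1 → Apr 2, 2118.

April 2, 2118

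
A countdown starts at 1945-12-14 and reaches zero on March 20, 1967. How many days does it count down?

Dec 14, 1945 → Dec 14, 1946: 365 days.
Dec 14, 1946 → Dec 14, 1947: 365 days.
Dec 14, 1947 → Dec 14, 1948: 366 days (Feb 29, 1948 is in that span).
Dec 14, 1948 → Dec 14, 1949: 365 days.
Dec 14, 1949 → Dec 14, 1950: 365 days.
Dec 14, 1950 → Dec 14, 1951: 365 days.
Dec 14, 1951 → Dec 14, 1952: 366 days (Feb 29, 1952 is in that span).
Dec 14, 1952 → Dec 14, 1953: 365 days.
Dec 14, 1953 → Dec 14, 1954: 365 days.
Dec 14, 1954 → Dec 14, 1955: 365 days.
Dec 14, 1955 → Dec 14, 1956: 366 days (Feb 29, 1956 is in that span).
Dec 14, 1956 → Dec 14, 1957: 365 days.
Dec 14, 1957 → Dec 14, 1958: 365 days.
Dec 14, 1958 → Dec 14, 1959: 365 days.
Dec 14, 1959 → Dec 14, 1960: 366 days (Feb 29, 1960 is in that span).
Dec 14, 1960 → Dec 14, 1961: 365 days.
Dec 14, 1961 → Dec 14, 1962: 365 days.
Dec 14, 1962 → Dec 14, 1963: 365 days.
Dec 14, 1963 → Dec 14, 1964: 366 days (Feb 29, 1964 is in that span).
Dec 14, 1964 → Dec 14, 1965: 365 days.
Dec 14, 1965 → Dec 14, 1966: 365 days.
Dec 14, 1966 → Jan 14, 1967: 31 days (December has 31).
Jan 14, 1967 → Feb 14, 1967: 31 days (January has 31).
Feb 14, 1967 → Mar 14, 1967: 28 days (February has 28).
Mar 14, 1967 → Mar 20, 1967: 6 days.
Total: 7766 days.

7766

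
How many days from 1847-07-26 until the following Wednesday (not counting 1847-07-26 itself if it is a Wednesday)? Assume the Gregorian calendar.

Jul 26, 1847 is a Monday.
From Monday to the next Wednesday is 2 days.

2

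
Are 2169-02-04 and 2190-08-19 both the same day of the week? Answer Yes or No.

No

From Feb 4, 2169 to Aug 19, 2190 is 7866 days.
7866 mod 7 = 5, so they are different weekdays.
(Feb 4, 2169 is a Saturday; Aug 19, 2190 is a Thursday.)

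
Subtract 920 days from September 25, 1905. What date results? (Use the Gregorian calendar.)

March 20, 1903

−365 (one year) → Sep 25, 1904 (555 left).
−366 (one year; includes Feb 29, 1904) → Sep 25, 1903 (189 left).
−25 → Aug 31, 1903 (end of Aug, 31 days; 164 left).
−31 → Jul 31, 1903 (end of Jul, 31 days; 133 left).
−31 → Jun 30, 1903 (end of Jun, 30 days; 102 left).
−30 → May 31, 1903 (end of May, 31 days; 72 left).
−31 → Apr 30, 1903 (end of Apr, 30 days; 41 left).
−30 → Mar 31, 1903 (end of Mar, 31 days; 11 left).
−11 → Mar 20, 1903.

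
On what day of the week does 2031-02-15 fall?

Saturday

Doomsday rule: the anchor day for the 2000s is Tuesday. For year 31: 31÷12 = 2 r 7, and 7÷4 = 1, so 2+7+1 = 10.
Tuesday + 10 ≡ Friday — that's 2031's doomsday.
In February the doomsday date is Feb 28 (2031 is not a leap year).
Feb 15 is 13 days before Feb 28; 13 mod 7 = 6, so Friday − 6 = Saturday.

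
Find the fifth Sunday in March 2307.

March 31, 2307

March 1, 2307 is a Friday.
The first Sunday is therefore March 3 (2 days later).
The fifth Sunday is 3 + 4×7 = March 31.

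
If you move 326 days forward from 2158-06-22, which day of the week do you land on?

Monday

First find the weekday of Jun 22, 2158. Doomsday rule: the anchor day for the 2100s is Sunday. For year 58: 58÷12 = 4 r 10, and 10÷4 = 2, so 4+10+2 = 16.
Sunday + 16 ≡ Tuesday — that's 2158's doomsday.
In June the doomsday date is Jun 6.
Jun 22 is 16 days after Jun 6; 16 mod 7 = 2, so Tuesday + 2 = Thursday.
326 mod 7 = 4, so 326 days after a Thursday is Thursday + 4 = Monday.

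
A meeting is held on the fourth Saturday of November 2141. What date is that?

November 25, 2141

November 1, 2141 is a Wednesday.
The first Saturday is therefore November 4 (3 days later).
The fourth Saturday is 4 + 3×7 = November 25.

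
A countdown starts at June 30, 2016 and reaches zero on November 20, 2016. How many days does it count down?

Jun 30, 2016 → Jul 30, 2016: 30 days (June has 30).
Jul 30, 2016 → Aug 30, 2016: 31 days (July has 31).
Aug 30, 2016 → Sep 30, 2016: 31 days (August has 31).
Sep 30, 2016 → Oct 30, 2016: 30 days (September has 30).
Oct 30, 2016 → Nov 20, 2016: 21 days.
Total: 143 days.

143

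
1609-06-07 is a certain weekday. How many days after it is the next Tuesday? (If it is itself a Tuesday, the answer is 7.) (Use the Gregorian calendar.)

Jun 7, 1609 is a Sunday.
From Sunday to the next Tuesday is 2 days.

2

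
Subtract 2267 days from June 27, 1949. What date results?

−365 (one year) → Jun 27, 1948 (1902 left).
−366 (one year; includes Feb 29, 1948) → Jun 27, 1947 (1536 left).
−365 (one year) → Jun 27, 1946 (1171 left).
−365 (one year) → Jun 27, 1945 (806 left).
−365 (one year) → Jun 27, 1944 (441 left).
−366 (one year; includes Feb 29, 1944) → Jun 27, 1943 (75 left).
−27 → May 31, 1943 (end of May, 31 days; 48 left).
−31 → Apr 30, 1943 (end of Apr, 30 days; 17 left).
−17 → Apr 13, 1943.

April 13, 1943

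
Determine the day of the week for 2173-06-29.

Doomsday rule: the anchor day for the 2100s is Sunday. For year 73: 73÷12 = 6 r 1, and 1÷4 = 0, so 6+1+0 = 7.
Sunday + 7 ≡ Sunday — that's 2173's doomsday.
In June the doomsday date is Jun 6.
Jun 29 is 23 days after Jun 6; 23 mod 7 = 2, so Sunday + 2 = Tuesday.

Tuesday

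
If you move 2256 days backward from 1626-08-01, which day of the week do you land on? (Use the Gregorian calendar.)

Thursday

First find the weekday of Aug 1, 1626. Doomsday rule: the anchor day for the 1600s is Tuesday. For year 26: 26÷12 = 2 r 2, and 2÷4 = 0, so 2+2+0 = 4.
Tuesday + 4 ≡ Saturday — that's 1626's doomsday.
In August the doomsday date is Aug 8.
Aug 1 is 7 days before Aug 8; 7 mod 7 = 0, so Saturday − 0 = Saturday.
2256 mod 7 = 2, so 2256 days before a Saturday is Saturday − 2 = Thursday.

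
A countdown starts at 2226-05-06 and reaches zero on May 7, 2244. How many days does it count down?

May 6, 2226 → May 6, 2227: 365 days.
May 6, 2227 → May 6, 2228: 366 days (Feb 29, 2228 is in that span).
May 6, 2228 → May 6, 2229: 365 days.
May 6, 2229 → May 6, 2230: 365 days.
May 6, 2230 → May 6, 2231: 365 days.
May 6, 2231 → May 6, 2232: 366 days (Feb 29, 2232 is in that span).
May 6, 2232 → May 6, 2233: 365 days.
May 6, 2233 → May 6, 2234: 365 days.
May 6, 2234 → May 6, 2235: 365 days.
May 6, 2235 → May 6, 2236: 366 days (Feb 29, 2236 is in that span).
May 6, 2236 → May 6, 2237: 365 days.
May 6, 2237 → May 6, 2238: 365 days.
May 6, 2238 → May 6, 2239: 365 days.
May 6, 2239 → May 6, 2240: 366 days (Feb 29, 2240 is in that span).
May 6, 2240 → May 6, 2241: 365 days.
May 6, 2241 → May 6, 2242: 365 days.
May 6, 2242 → May 6, 2243: 365 days.
May 6, 2243 → Jun 6, 2243: 31 days (May has 31).
Jun 6, 2243 → Jul 6, 2243: 30 days (June has 30).
Jul 6, 2243 → Aug 6, 2243: 31 days (July has 31).
Aug 6, 2243 → Sep 6, 2243: 31 days (August has 31).
Sep 6, 2243 → Oct 6, 2243: 30 days (September has 30).
Oct 6, 2243 → Nov 6, 2243: 31 days (October has 31).
Nov 6, 2243 → Dec 6, 2243: 30 days (November has 30).
Dec 6, 2243 → Jan 6, 2244: 31 days (December has 31).
Jan 6, 2244 → Feb 6, 2244: 31 days (January has 31).
Feb 6, 2244 → Mar 6, 2244: 29 days (February has 29).
Mar 6, 2244 → Apr 6, 2244: 31 days (March has 31).
Apr 6, 2244 → May 6, 2244: 30 days (April has 30).
May 6, 2244 → May 7, 2244: 1 days.
Total: 6576 days.

6576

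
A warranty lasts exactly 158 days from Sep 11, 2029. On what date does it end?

Sep has 30 days: +20 → Oct 1, 2029 (138 left).
Oct has 31 days: +31 → Nov 1, 2029 (107 left).
Nov has 30 days: +30 → Dec 1, 2029 (77 left).
Dec has 31 days: +31 → Jan 1, 2030 (46 left).
Jan has 31 days: +31 → Feb 1, 2030 (15 left).
+15 → Feb 16, 2030.

February 16, 2030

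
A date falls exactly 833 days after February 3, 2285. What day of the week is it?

First find the weekday of Feb 3, 2285. Doomsday rule: the anchor day for the 2200s is Friday. For year 85: 85÷12 = 7 r 1, and 1÷4 = 0, so 7+1+0 = 8.
Friday + 8 ≡ Saturday — that's 2285's doomsday.
In February the doomsday date is Feb 28 (2285 is not a leap year).
Feb 3 is 25 days before Feb 28; 25 mod 7 = 4, so Saturday − 4 = Tuesday.
833 mod 7 = 0, so 833 days after a Tuesday is Tuesday + 0 = Tuesday.

Tuesday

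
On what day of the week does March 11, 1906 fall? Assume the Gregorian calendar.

Doomsday rule: the anchor day for the 1900s is Wednesday. For year 06: 6÷12 = 0 r 6, and 6÷4 = 1, so 0+6+1 = 7.
Wednesday + 7 ≡ Wednesday — that's 1906's doomsday.
In March the doomsday date is Mar 14.
Mar 11 is 3 days before Mar 14; 3 mod 7 = 3, so Wednesday − 3 = Sunday.

Sunday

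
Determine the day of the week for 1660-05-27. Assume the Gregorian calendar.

Doomsday rule: the anchor day for the 1600s is Tuesday. For year 60: 60÷12 = 5 r 0, and 0÷4 = 0, so 5+0+0 = 5.
Tuesday + 5 ≡ Sunday — that's 1660's doomsday.
In May the doomsday date is May 9.
May 27 is 18 days after May 9; 18 mod 7 = 4, so Sunday + 4 = Thursday.

Thursday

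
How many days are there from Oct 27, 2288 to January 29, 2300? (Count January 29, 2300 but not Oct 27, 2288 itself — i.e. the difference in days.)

4111

Oct 27, 2288 → Oct 27, 2289: 365 days.
Oct 27, 2289 → Oct 27, 2290: 365 days.
Oct 27, 2290 → Oct 27, 2291: 365 days.
Oct 27, 2291 → Oct 27, 2292: 366 days (Feb 29, 2292 is in that span).
Oct 27, 2292 → Oct 27, 2293: 365 days.
Oct 27, 2293 → Oct 27, 2294: 365 days.
Oct 27, 2294 → Oct 27, 2295: 365 days.
Oct 27, 2295 → Oct 27, 2296: 366 days (Feb 29, 2296 is in that span).
Oct 27, 2296 → Oct 27, 2297: 365 days.
Oct 27, 2297 → Oct 27, 2298: 365 days.
Oct 27, 2298 → Oct 27, 2299: 365 days.
Oct 27, 2299 → Nov 27, 2299: 31 days (October has 31).
Nov 27, 2299 → Dec 27, 2299: 30 days (November has 30).
Dec 27, 2299 → Jan 27, 2300: 31 days (December has 31).
Jan 27, 2300 → Jan 29, 2300: 2 days.
Total: 4111 days.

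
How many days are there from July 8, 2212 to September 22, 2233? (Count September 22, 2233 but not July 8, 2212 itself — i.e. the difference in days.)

7746

Jul 8, 2212 → Jul 8, 2213: 365 days.
Jul 8, 2213 → Jul 8, 2214: 365 days.
Jul 8, 2214 → Jul 8, 2215: 365 days.
Jul 8, 2215 → Jul 8, 2216: 366 days (Feb 29, 2216 is in that span).
Jul 8, 2216 → Jul 8, 2217: 365 days.
Jul 8, 2217 → Jul 8, 2218: 365 days.
Jul 8, 2218 → Jul 8, 2219: 365 days.
Jul 8, 2219 → Jul 8, 2220: 366 days (Feb 29, 2220 is in that span).
Jul 8, 2220 → Jul 8, 2221: 365 days.
Jul 8, 2221 → Jul 8, 2222: 365 days.
Jul 8, 2222 → Jul 8, 2223: 365 days.
Jul 8, 2223 → Jul 8, 2224: 366 days (Feb 29, 2224 is in that span).
Jul 8, 2224 → Jul 8, 2225: 365 days.
Jul 8, 2225 → Jul 8, 2226: 365 days.
Jul 8, 2226 → Jul 8, 2227: 365 days.
Jul 8, 2227 → Jul 8, 2228: 366 days (Feb 29, 2228 is in that span).
Jul 8, 2228 → Jul 8, 2229: 365 days.
Jul 8, 2229 → Jul 8, 2230: 365 days.
Jul 8, 2230 → Jul 8, 2231: 365 days.
Jul 8, 2231 → Jul 8, 2232: 366 days (Feb 29, 2232 is in that span).
Jul 8, 2232 → Jul 8, 2233: 365 days.
Jul 8, 2233 → Aug 8, 2233: 31 days (July has 31).
Aug 8, 2233 → Sep 8, 2233: 31 days (August has 31).
Sep 8, 2233 → Sep 22, 2233: 14 days.
Total: 7746 days.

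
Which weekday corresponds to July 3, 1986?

Doomsday rule: the anchor day for the 1900s is Wednesday. For year 86: 86÷12 = 7 r 2, and 2÷4 = 0, so 7+2+0 = 9.
Wednesday + 9 ≡ Friday — that's 1986's doomsday.
In July the doomsday date is Jul 11.
Jul 3 is 8 days before Jul 11; 8 mod 7 = 1, so Friday − 1 = Thursday.

Thursday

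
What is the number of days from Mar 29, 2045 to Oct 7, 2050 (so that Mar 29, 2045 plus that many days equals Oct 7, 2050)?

2018

Mar 29, 2045 → Mar 29, 2046: 365 days.
Mar 29, 2046 → Mar 29, 2047: 365 days.
Mar 29, 2047 → Mar 29, 2048: 366 days (Feb 29, 2048 is in that span).
Mar 29, 2048 → Mar 29, 2049: 365 days.
Mar 29, 2049 → Mar 29, 2050: 365 days.
Mar 29, 2050 → Apr 29, 2050: 31 days (March has 31).
Apr 29, 2050 → May 29, 2050: 30 days (April has 30).
May 29, 2050 → Jun 29, 2050: 31 days (May has 31).
Jun 29, 2050 → Jul 29, 2050: 30 days (June has 30).
Jul 29, 2050 → Aug 29, 2050: 31 days (July has 31).
Aug 29, 2050 → Sep 29, 2050: 31 days (August has 31).
Sep 29, 2050 → Oct 7, 2050: 8 days.
Total: 2018 days.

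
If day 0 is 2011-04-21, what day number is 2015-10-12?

Apr 21, 2011 → Apr 21, 2012: 366 days (Feb 29, 2012 is in that span).
Apr 21, 2012 → Apr 21, 2013: 365 days.
Apr 21, 2013 → Apr 21, 2014: 365 days.
Apr 21, 2014 → Apr 21, 2015: 365 days.
Apr 21, 2015 → May 21, 2015: 30 days (April has 30).
May 21, 2015 → Jun 21, 2015: 31 days (May has 31).
Jun 21, 2015 → Jul 21, 2015: 30 days (June has 30).
Jul 21, 2015 → Aug 21, 2015: 31 days (July has 31).
Aug 21, 2015 → Sep 21, 2015: 31 days (August has 31).
Sep 21, 2015 → Oct 12, 2015: 21 days.
Total: 1635 days.

1635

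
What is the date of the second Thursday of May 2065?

May 14, 2065

May 1, 2065 is a Friday.
The first Thursday is therefore May 7 (6 days later).
The second Thursday is 7 + 1×7 = May 14.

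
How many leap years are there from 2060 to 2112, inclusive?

Multiples of 4 in [2060,2112]: 14.
Of those, multiples of 100: 1 (not leap unless ÷400).
Multiples of 400: 0.
Leap years = 14 − 1 + 0 = 13.

13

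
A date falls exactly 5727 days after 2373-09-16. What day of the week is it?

Monday

Sep 16, 2373 is a Sunday.
5727 mod 7 = 1, so 5727 days after a Sunday is Sunday + 1 = Monday.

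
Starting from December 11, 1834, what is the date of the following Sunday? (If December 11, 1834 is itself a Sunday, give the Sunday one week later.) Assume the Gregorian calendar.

December 14, 1834

Dec 11, 1834 is a Thursday.
From Thursday to the next Sunday is 3 days.
Dec 11, 1834 + 3 = Dec 14, 1834.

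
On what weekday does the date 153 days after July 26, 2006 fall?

Tuesday

First find the weekday of Jul 26, 2006. Doomsday rule: the anchor day for the 2000s is Tuesday. For year 06: 6÷12 = 0 r 6, and 6÷4 = 1, so 0+6+1 = 7.
Tuesday + 7 ≡ Tuesday — that's 2006's doomsday.
In July the doomsday date is Jul 11.
Jul 26 is 15 days after Jul 11; 15 mod 7 = 1, so Tuesday + 1 = Wednesday.
153 mod 7 = 6, so 153 days after a Wednesday is Wednesday + 6 = Tuesday.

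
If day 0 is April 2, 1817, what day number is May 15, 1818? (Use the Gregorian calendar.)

408

Apr 2, 1817 → Apr 2, 1818: 365 days.
Apr 2, 1818 → May 2, 1818: 30 days (April has 30).
May 2, 1818 → May 15, 1818: 13 days.
Total: 408 days.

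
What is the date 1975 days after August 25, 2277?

+365 (one year) → Aug 25, 2278 (1610 left).
+365 (one year) → Aug 25, 2279 (1245 left).
+366 (one year; includes Feb 29, 2280) → Aug 25, 2280 (879 left).
+365 (one year) → Aug 25, 2281 (514 left).
+365 (one year) → Aug 25, 2282 (149 left).
Aug has 31 days: +7 → Sep 1, 2282 (142 left).
Sep has 30 days: +30 → Oct 1, 2282 (112 left).
Oct has 31 days: +31 → Nov 1, 2282 (81 left).
Nov has 30 days: +30 → Dec 1, 2282 (51 left).
Dec has 31 days: +31 → Jan 1, 2283 (20 left).
+20 → Jan 21, 2283.

January 21, 2283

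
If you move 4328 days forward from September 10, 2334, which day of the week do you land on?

First find the weekday of Sep 10, 2334. Doomsday rule: the anchor day for the 2300s is Wednesday. For year 34: 34÷12 = 2 r 10, and 10÷4 = 2, so 2+10+2 = 14.
Wednesday + 14 ≡ Wednesday — that's 2334's doomsday.
In September the doomsday date is Sep 5.
Sep 10 is 5 days after Sep 5; 5 mod 7 = 5, so Wednesday + 5 = Monday.
4328 mod 7 = 2, so 4328 days after a Monday is Monday + 2 = Wednesday.

Wednesday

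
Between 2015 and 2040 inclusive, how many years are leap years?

Multiples of 4 in [2015,2040]: 7.
Of those, multiples of 100: 0 (not leap unless ÷400).
Multiples of 400: 0.
Leap years = 7 − 0 + 0 = 7.

7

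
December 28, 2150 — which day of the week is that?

Monday

Doomsday rule: the anchor day for the 2100s is Sunday. For year 50: 50÷12 = 4 r 2, and 2÷4 = 0, so 4+2+0 = 6.
Sunday + 6 ≡ Saturday — that's 2150's doomsday.
In December the doomsday date is Dec 12.
Dec 28 is 16 days after Dec 12; 16 mod 7 = 2, so Saturday + 2 = Monday.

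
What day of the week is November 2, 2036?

January 1, 2036 is a Tuesday.
Jan 1, 2036 → Feb 1, 2036: 31 days (January has 31).
Feb 1, 2036 → Mar 1, 2036: 29 days (February has 29).
Mar 1, 2036 → Apr 1, 2036: 31 days (March has 31).
Apr 1, 2036 → May 1, 2036: 30 days (April has 30).
May 1, 2036 → Jun 1, 2036: 31 days (May has 31).
Jun 1, 2036 → Jul 1, 2036: 30 days (June has 30).
Jul 1, 2036 → Aug 1, 2036: 31 days (July has 31).
Aug 1, 2036 → Sep 1, 2036: 31 days (August has 31).
Sep 1, 2036 → Oct 1, 2036: 30 days (September has 30).
Oct 1, 2036 → Nov 1, 2036: 31 days (October has 31).
Nov 1, 2036 → Nov 2, 2036: 1 days.
Total: 306 days.
306 mod 7 = 5, so Tuesday + 5 = Sunday.

Sunday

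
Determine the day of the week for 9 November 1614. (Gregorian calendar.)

Sunday

Doomsday rule: the anchor day for the 1600s is Tuesday. For year 14: 14÷12 = 1 r 2, and 2÷4 = 0, so 1+2+0 = 3.
Tuesday + 3 ≡ Friday — that's 1614's doomsday.
In November the doomsday date is Nov 7.
Nov 9 is 2 days after Nov 7; 2 mod 7 = 2, so Friday + 2 = Sunday.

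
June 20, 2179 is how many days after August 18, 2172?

2497

Aug 18, 2172 → Aug 18, 2173: 365 days.
Aug 18, 2173 → Aug 18, 2174: 365 days.
Aug 18, 2174 → Aug 18, 2175: 365 days.
Aug 18, 2175 → Aug 18, 2176: 366 days (Feb 29, 2176 is in that span).
Aug 18, 2176 → Aug 18, 2177: 365 days.
Aug 18, 2177 → Aug 18, 2178: 365 days.
Aug 18, 2178 → Sep 18, 2178: 31 days (August has 31).
Sep 18, 2178 → Oct 18, 2178: 30 days (September has 30).
Oct 18, 2178 → Nov 18, 2178: 31 days (October has 31).
Nov 18, 2178 → Dec 18, 2178: 30 days (November has 30).
Dec 18, 2178 → Jan 18, 2179: 31 days (December has 31).
Jan 18, 2179 → Feb 18, 2179: 31 days (January has 31).
Feb 18, 2179 → Mar 18, 2179: 28 days (February has 28).
Mar 18, 2179 → Apr 18, 2179: 31 days (March has 31).
Apr 18, 2179 → May 18, 2179: 30 days (April has 30).
May 18, 2179 → Jun 18, 2179: 31 days (May has 31).
Jun 18, 2179 → Jun 20, 2179: 2 days.
Total: 2497 days.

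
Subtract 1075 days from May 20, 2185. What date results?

−365 (one year) → May 20, 2184 (710 left).
−366 (one year; includes Feb 29, 2184) → May 20, 2183 (344 left).
−20 → Apr 30, 2183 (end of Apr, 30 days; 324 left).
−30 → Mar 31, 2183 (end of Mar, 31 days; 294 left).
−31 → Feb 28, 2183 (end of Feb, 28 days; 263 left).
−28 → Jan 31, 2183 (end of Jan, 31 days; 235 left).
−31 → Dec 31, 2182 (end of Dec, 31 days; 204 left).
−31 → Nov 30, 2182 (end of Nov, 30 days; 173 left).
−30 → Oct 31, 2182 (end of Oct, 31 days; 143 left).
−31 → Sep 30, 2182 (end of Sep, 30 days; 112 left).
−30 → Aug 31, 2182 (end of Aug, 31 days; 82 left).
−31 → Jul 31, 2182 (end of Jul, 31 days; 51 left).
−31 → Jun 30, 2182 (end of Jun, 30 days; 20 left).
−20 → Jun 10, 2182.

June 10, 2182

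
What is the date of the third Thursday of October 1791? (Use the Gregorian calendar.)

October 20, 1791

October 1, 1791 is a Saturday.
The first Thursday is therefore October 6 (5 days later).
The third Thursday is 6 + 2×7 = October 20.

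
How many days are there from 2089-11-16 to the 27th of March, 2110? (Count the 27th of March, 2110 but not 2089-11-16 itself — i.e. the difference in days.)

Nov 16, 2089 → Nov 16, 2090: 365 days.
Nov 16, 2090 → Nov 16, 2091: 365 days.
Nov 16, 2091 → Nov 16, 2092: 366 days (Feb 29, 2092 is in that span).
Nov 16, 2092 → Nov 16, 2093: 365 days.
Nov 16, 2093 → Nov 16, 2094: 365 days.
Nov 16, 2094 → Nov 16, 2095: 365 days.
Nov 16, 2095 → Nov 16, 2096: 366 days (Feb 29, 2096 is in that span).
Nov 16, 2096 → Nov 16, 2097: 365 days.
Nov 16, 2097 → Nov 16, 2098: 365 days.
Nov 16, 2098 → Nov 16, 2099: 365 days.
Nov 16, 2099 → Nov 16, 2100: 365 days.
Nov 16, 2100 → Nov 16, 2101: 365 days.
Nov 16, 2101 → Nov 16, 2102: 365 days.
Nov 16, 2102 → Nov 16, 2103: 365 days.
Nov 16, 2103 → Nov 16, 2104: 366 days (Feb 29, 2104 is in that span).
Nov 16, 2104 → Nov 16, 2105: 365 days.
Nov 16, 2105 → Nov 16, 2106: 365 days.
Nov 16, 2106 → Nov 16, 2107: 365 days.
Nov 16, 2107 → Nov 16, 2108: 366 days (Feb 29, 2108 is in that span).
Nov 16, 2108 → Nov 16, 2109: 365 days.
Nov 16, 2109 → Dec 16, 2109: 30 days (November has 30).
Dec 16, 2109 → Jan 16, 2110: 31 days (December has 31).
Jan 16, 2110 → Feb 16, 2110: 31 days (January has 31).
Feb 16, 2110 → Mar 16, 2110: 28 days (February has 28).
Mar 16, 2110 → Mar 27, 2110: 11 days.
Total: 7435 days.

7435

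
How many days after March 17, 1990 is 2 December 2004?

5374

Mar 17, 1990 → Mar 17, 1991: 365 days.
Mar 17, 1991 → Mar 17, 1992: 366 days (Feb 29, 1992 is in that span).
Mar 17, 1992 → Mar 17, 1993: 365 days.
Mar 17, 1993 → Mar 17, 1994: 365 days.
Mar 17, 1994 → Mar 17, 1995: 365 days.
Mar 17, 1995 → Mar 17, 1996: 366 days (Feb 29, 1996 is in that span).
Mar 17, 1996 → Mar 17, 1997: 365 days.
Mar 17, 1997 → Mar 17, 1998: 365 days.
Mar 17, 1998 → Mar 17, 1999: 365 days.
Mar 17, 1999 → Mar 17, 2000: 366 days (Feb 29, 2000 is in that span).
Mar 17, 2000 → Mar 17, 2001: 365 days.
Mar 17, 2001 → Mar 17, 2002: 365 days.
Mar 17, 2002 → Mar 17, 2003: 365 days.
Mar 17, 2003 → Mar 17, 2004: 366 days (Feb 29, 2004 is in that span).
Mar 17, 2004 → Apr 17, 2004: 31 days (March has 31).
Apr 17, 2004 → May 17, 2004: 30 days (April has 30).
May 17, 2004 → Jun 17, 2004: 31 days (May has 31).
Jun 17, 2004 → Jul 17, 2004: 30 days (June has 30).
Jul 17, 2004 → Aug 17, 2004: 31 days (July has 31).
Aug 17, 2004 → Sep 17, 2004: 31 days (August has 31).
Sep 17, 2004 → Oct 17, 2004: 30 days (September has 30).
Oct 17, 2004 → Nov 17, 2004: 31 days (October has 31).
Nov 17, 2004 → Dec 2, 2004: 15 days.
Total: 5374 days.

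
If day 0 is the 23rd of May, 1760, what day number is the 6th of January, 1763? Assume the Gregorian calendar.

May 23, 1760 → May 23, 1761: 365 days.
May 23, 1761 → May 23, 1762: 365 days.
May 23, 1762 → Jun 23, 1762: 31 days (May has 31).
Jun 23, 1762 → Jul 23, 1762: 30 days (June has 30).
Jul 23, 1762 → Aug 23, 1762: 31 days (July has 31).
Aug 23, 1762 → Sep 23, 1762: 31 days (August has 31).
Sep 23, 1762 → Oct 23, 1762: 30 days (September has 30).
Oct 23, 1762 → Nov 23, 1762: 31 days (October has 31).
Nov 23, 1762 → Dec 23, 1762: 30 days (November has 30).
Dec 23, 1762 → Jan 6, 1763: 14 days.
Total: 958 days.

958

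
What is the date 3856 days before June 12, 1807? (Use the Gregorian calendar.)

November 19, 1796

−365 (one year) → Jun 12, 1806 (3491 left).
−365 (one year) → Jun 12, 1805 (3126 left).
−365 (one year) → Jun 12, 1804 (2761 left).
−366 (one year; includes Feb 29, 1804) → Jun 12, 1803 (2395 left).
−365 (one year) → Jun 12, 1802 (2030 left).
−365 (one year) → Jun 12, 1801 (1665 left).
−365 (one year) → Jun 12, 1800 (1300 left).
−365 (one year) → Jun 12, 1799 (935 left).
−365 (one year) → Jun 12, 1798 (570 left).
−365 (one year) → Jun 12, 1797 (205 left).
−12 → May 31, 1797 (end of May, 31 days; 193 left).
−31 → Apr 30, 1797 (end of Apr, 30 days; 162 left).
−30 → Mar 31, 1797 (end of Mar, 31 days; 132 left).
−31 → Feb 28, 1797 (end of Feb, 28 days; 101 left).
−28 → Jan 31, 1797 (end of Jan, 31 days; 73 left).
−31 → Dec 31, 1796 (end of Dec, 31 days; 42 left).
−31 → Nov 30, 1796 (end of Nov, 30 days; 11 left).
−11 → Nov 19, 1796.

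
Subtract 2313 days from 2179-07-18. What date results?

March 18, 2173

−365 (one year) → Jul 18, 2178 (1948 left).
−365 (one year) → Jul 18, 2177 (1583 left).
−365 (one year) → Jul 18, 2176 (1218 left).
−366 (one year; includes Feb 29, 2176) → Jul 18, 2175 (852 left).
−365 (one year) → Jul 18, 2174 (487 left).
−365 (one year) → Jul 18, 2173 (122 left).
−18 → Jun 30, 2173 (end of Jun, 30 days; 104 left).
−30 → May 31, 2173 (end of May, 31 days; 74 left).
−31 → Apr 30, 2173 (end of Apr, 30 days; 43 left).
−30 → Mar 31, 2173 (end of Mar, 31 days; 13 left).
−13 → Mar 18, 2173.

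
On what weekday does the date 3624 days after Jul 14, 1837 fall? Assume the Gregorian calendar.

Jul 14, 1837 is a Friday.
3624 mod 7 = 5, so 3624 days after a Friday is Friday + 5 = Wednesday.

Wednesday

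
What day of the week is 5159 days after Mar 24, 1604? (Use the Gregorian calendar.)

Mar 24, 1604 is a Wednesday.
5159 mod 7 = 0, so 5159 days after a Wednesday is Wednesday + 0 = Wednesday.

Wednesday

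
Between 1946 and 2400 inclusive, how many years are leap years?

111

Multiples of 4 in [1946,2400]: 114.
Of those, multiples of 100: 5 (not leap unless ÷400).
Multiples of 400: 2.
Leap years = 114 − 5 + 2 = 111.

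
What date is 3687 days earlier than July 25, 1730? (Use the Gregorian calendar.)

June 20, 1720

−365 (one year) → Jul 25, 1729 (3322 left).
−365 (one year) → Jul 25, 1728 (2957 left).
−366 (one year; includes Feb 29, 1728) → Jul 25, 1727 (2591 left).
−365 (one year) → Jul 25, 1726 (2226 left).
−365 (one year) → Jul 25, 1725 (1861 left).
−365 (one year) → Jul 25, 1724 (1496 left).
−366 (one year; includes Feb 29, 1724) → Jul 25, 1723 (1130 left).
−365 (one year) → Jul 25, 1722 (765 left).
−365 (one year) → Jul 25, 1721 (400 left).
−25 → Jun 30, 1721 (end of Jun, 30 days; 375 left).
−30 → May 31, 1721 (end of May, 31 days; 345 left).
−31 → Apr 30, 1721 (end of Apr, 30 days; 314 left).
−30 → Mar 31, 1721 (end of Mar, 31 days; 284 left).
−31 → Feb 28, 1721 (end of Feb, 28 days; 253 left).
−28 → Jan 31, 1721 (end of Jan, 31 days; 225 left).
−31 → Dec 31, 1720 (end of Dec, 31 days; 194 left).
−31 → Nov 30, 1720 (end of Nov, 30 days; 163 left).
−30 → Oct 31, 1720 (end of Oct, 31 days; 133 left).
−31 → Sep 30, 1720 (end of Sep, 30 days; 102 left).
−30 → Aug 31, 1720 (end of Aug, 31 days; 72 left).
−31 → Jul 31, 1720 (end of Jul, 31 days; 41 left).
−31 → Jun 30, 1720 (end of Jun, 30 days; 10 left).
−10 → Jun 20, 1720.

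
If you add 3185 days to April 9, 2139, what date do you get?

December 28, 2147

+366 (one year; includes Feb 29, 2140) → Apr 9, 2140 (2819 left).
+365 (one year) → Apr 9, 2141 (2454 left).
+365 (one year) → Apr 9, 2142 (2089 left).
+365 (one year) → Apr 9, 2143 (1724 left).
+366 (one year; includes Feb 29, 2144) → Apr 9, 2144 (1358 left).
+365 (one year) → Apr 9, 2145 (993 left).
+365 (one year) → Apr 9, 2146 (628 left).
+365 (one year) → Apr 9, 2147 (263 left).
Apr has 30 days: +22 → May 1, 2147 (241 left).
May has 31 days: +31 → Jun 1, 2147 (210 left).
Jun has 30 days: +30 → Jul 1, 2147 (180 left).
Jul has 31 days: +31 → Aug 1, 2147 (149 left).
Aug has 31 days: +31 → Sep 1, 2147 (118 left).
Sep has 30 days: +30 → Oct 1, 2147 (88 left).
Oct has 31 days: +31 → Nov 1, 2147 (57 left).
Nov has 30 days: +30 → Dec 1, 2147 (27 left).
+27 → Dec 28, 2147.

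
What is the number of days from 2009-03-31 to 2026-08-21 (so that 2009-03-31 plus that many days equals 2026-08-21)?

Mar 31, 2009 → Mar 31, 2010: 365 days.
Mar 31, 2010 → Mar 31, 2011: 365 days.
Mar 31, 2011 → Mar 31, 2012: 366 days (Feb 29, 2012 is in that span).
Mar 31, 2012 → Mar 31, 2013: 365 days.
Mar 31, 2013 → Mar 31, 2014: 365 days.
Mar 31, 2014 → Mar 31, 2015: 365 days.
Mar 31, 2015 → Mar 31, 2016: 366 days (Feb 29, 2016 is in that span).
Mar 31, 2016 → Mar 31, 2017: 365 days.
Mar 31, 2017 → Mar 31, 2018: 365 days.
Mar 31, 2018 → Mar 31, 2019: 365 days.
Mar 31, 2019 → Mar 31, 2020: 366 days (Feb 29, 2020 is in that span).
Mar 31, 2020 → Mar 31, 2021: 365 days.
Mar 31, 2021 → Mar 31, 2022: 365 days.
Mar 31, 2022 → Mar 31, 2023: 365 days.
Mar 31, 2023 → Mar 31, 2024: 366 days (Feb 29, 2024 is in that span).
Mar 31, 2024 → Mar 31, 2025: 365 days.
Mar 31, 2025 → Mar 31, 2026: 365 days.
Mar 31, 2026 → Apr 30, 2026: 30 days (March has 31).
Apr 30, 2026 → May 30, 2026: 30 days (April has 30).
May 30, 2026 → Jun 30, 2026: 31 days (May has 31).
Jun 30, 2026 → Jul 30, 2026: 30 days (June has 30).
Jul 30, 2026 → Aug 21, 2026: 22 days.
Total: 6352 days.

6352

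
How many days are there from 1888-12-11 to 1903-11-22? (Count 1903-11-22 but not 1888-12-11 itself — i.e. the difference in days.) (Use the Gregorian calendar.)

5458

Dec 11, 1888 → Dec 11, 1889: 365 days.
Dec 11, 1889 → Dec 11, 1890: 365 days.
Dec 11, 1890 → Dec 11, 1891: 365 days.
Dec 11, 1891 → Dec 11, 1892: 366 days (Feb 29, 1892 is in that span).
Dec 11, 1892 → Dec 11, 1893: 365 days.
Dec 11, 1893 → Dec 11, 1894: 365 days.
Dec 11, 1894 → Dec 11, 1895: 365 days.
Dec 11, 1895 → Dec 11, 1896: 366 days (Feb 29, 1896 is in that span).
Dec 11, 1896 → Dec 11, 1897: 365 days.
Dec 11, 1897 → Dec 11, 1898: 365 days.
Dec 11, 1898 → Dec 11, 1899: 365 days.
Dec 11, 1899 → Dec 11, 1900: 365 days.
Dec 11, 1900 → Dec 11, 1901: 365 days.
Dec 11, 1901 → Dec 11, 1902: 365 days.
Dec 11, 1902 → Jan 11, 1903: 31 days (December has 31).
Jan 11, 1903 → Feb 11, 1903: 31 days (January has 31).
Feb 11, 1903 → Mar 11, 1903: 28 days (February has 28).
Mar 11, 1903 → Apr 11, 1903: 31 days (March has 31).
Apr 11, 1903 → May 11, 1903: 30 days (April has 30).
May 11, 1903 → Jun 11, 1903: 31 days (May has 31).
Jun 11, 1903 → Jul 11, 1903: 30 days (June has 30).
Jul 11, 1903 → Aug 11, 1903: 31 days (July has 31).
Aug 11, 1903 → Sep 11, 1903: 31 days (August has 31).
Sep 11, 1903 → Oct 11, 1903: 30 days (September has 30).
Oct 11, 1903 → Nov 11, 1903: 31 days (October has 31).
Nov 11, 1903 → Nov 22, 1903: 11 days.
Total: 5458 days.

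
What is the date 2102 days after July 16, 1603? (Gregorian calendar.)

April 17, 1609

+366 (one year; includes Feb 29, 1604) → Jul 16, 1604 (1736 left).
+365 (one year) → Jul 16, 1605 (1371 left).
+365 (one year) → Jul 16, 1606 (1006 left).
+365 (one year) → Jul 16, 1607 (641 left).
+366 (one year; includes Feb 29, 1608) → Jul 16, 1608 (275 left).
Jul has 31 days: +16 → Aug 1, 1608 (259 left).
Aug has 31 days: +31 → Sep 1, 1608 (228 left).
Sep has 30 days: +30 → Oct 1, 1608 (198 left).
Oct has 31 days: +31 → Nov 1, 1608 (167 left).
Nov has 30 days: +30 → Dec 1, 1608 (137 left).
Dec has 31 days: +31 → Jan 1, 1609 (106 left).
Jan has 31 days: +31 → Feb 1, 1609 (75 left).
Feb has 28 days: +28 → Mar 1, 1609 (47 left).
Mar has 31 days: +31 → Apr 1, 1609 (16 left).
+16 → Apr 17, 1609.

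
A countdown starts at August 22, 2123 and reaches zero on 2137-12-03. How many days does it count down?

Aug 22, 2123 → Aug 22, 2124: 366 days (Feb 29, 2124 is in that span).
Aug 22, 2124 → Aug 22, 2125: 365 days.
Aug 22, 2125 → Aug 22, 2126: 365 days.
Aug 22, 2126 → Aug 22, 2127: 365 days.
Aug 22, 2127 → Aug 22, 2128: 366 days (Feb 29, 2128 is in that span).
Aug 22, 2128 → Aug 22, 2129: 365 days.
Aug 22, 2129 → Aug 22, 2130: 365 days.
Aug 22, 2130 → Aug 22, 2131: 365 days.
Aug 22, 2131 → Aug 22, 2132: 366 days (Feb 29, 2132 is in that span).
Aug 22, 2132 → Aug 22, 2133: 365 days.
Aug 22, 2133 → Aug 22, 2134: 365 days.
Aug 22, 2134 → Aug 22, 2135: 365 days.
Aug 22, 2135 → Aug 22, 2136: 366 days (Feb 29, 2136 is in that span).
Aug 22, 2136 → Aug 22, 2137: 365 days.
Aug 22, 2137 → Sep 22, 2137: 31 days (August has 31).
Sep 22, 2137 → Oct 22, 2137: 30 days (September has 30).
Oct 22, 2137 → Nov 22, 2137: 31 days (October has 31).
Nov 22, 2137 → Dec 3, 2137: 11 days.
Total: 5217 days.

5217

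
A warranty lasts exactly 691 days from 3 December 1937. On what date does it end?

+365 (one year) → Dec 3, 1938 (326 left).
Dec has 31 days: +29 → Jan 1, 1939 (297 left).
Jan has 31 days: +31 → Feb 1, 1939 (266 left).
Feb has 28 days: +28 → Mar 1, 1939 (238 left).
Mar has 31 days: +31 → Apr 1, 1939 (207 left).
Apr has 30 days: +30 → May 1, 1939 (177 left).
May has 31 days: +31 → Jun 1, 1939 (146 left).
Jun has 30 days: +30 → Jul 1, 1939 (116 left).
Jul has 31 days: +31 → Aug 1, 1939 (85 left).
Aug has 31 days: +31 → Sep 1, 1939 (54 left).
Sep has 30 days: +30 → Oct 1, 1939 (24 left).
+24 → Oct 25, 1939.

October 25, 1939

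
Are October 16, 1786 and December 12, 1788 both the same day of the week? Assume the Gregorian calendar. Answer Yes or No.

From Oct 16, 1786 to Dec 12, 1788 is 788 days.
788 mod 7 = 4, so they are different weekdays.
(Oct 16, 1786 is a Monday; Dec 12, 1788 is a Friday.)

No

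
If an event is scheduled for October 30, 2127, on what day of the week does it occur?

Thursday

January 1, 2127 is a Wednesday.
Jan 1, 2127 → Feb 1, 2127: 31 days (January has 31).
Feb 1, 2127 → Mar 1, 2127: 28 days (February has 28).
Mar 1, 2127 → Apr 1, 2127: 31 days (March has 31).
Apr 1, 2127 → May 1, 2127: 30 days (April has 30).
May 1, 2127 → Jun 1, 2127: 31 days (May has 31).
Jun 1, 2127 → Jul 1, 2127: 30 days (June has 30).
Jul 1, 2127 → Aug 1, 2127: 31 days (July has 31).
Aug 1, 2127 → Sep 1, 2127: 31 days (August has 31).
Sep 1, 2127 → Oct 1, 2127: 30 days (September has 30).
Oct 1, 2127 → Oct 30, 2127: 29 days.
Total: 302 days.
302 mod 7 = 1, so Wednesday + 1 = Thursday.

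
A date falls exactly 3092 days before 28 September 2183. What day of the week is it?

Tuesday

First find the weekday of Sep 28, 2183. Doomsday rule: the anchor day for the 2100s is Sunday. For year 83: 83÷12 = 6 r 11, and 11÷4 = 2, so 6+11+2 = 19.
Sunday + 19 ≡ Friday — that's 2183's doomsday.
In September the doomsday date is Sep 5.
Sep 28 is 23 days after Sep 5; 23 mod 7 = 2, so Friday + 2 = Sunday.
3092 mod 7 = 5, so 3092 days before a Sunday is Sunday − 5 = Tuesday.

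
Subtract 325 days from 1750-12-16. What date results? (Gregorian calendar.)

−16 → Nov 30, 1750 (end of Nov, 30 days; 309 left).
−30 → Oct 31, 1750 (end of Oct, 31 days; 279 left).
−31 → Sep 30, 1750 (end of Sep, 30 days; 248 left).
−30 → Aug 31, 1750 (end of Aug, 31 days; 218 left).
−31 → Jul 31, 1750 (end of Jul, 31 days; 187 left).
−31 → Jun 30, 1750 (end of Jun, 30 days; 156 left).
−30 → May 31, 1750 (end of May, 31 days; 126 left).
−31 → Apr 30, 1750 (end of Apr, 30 days; 95 left).
−30 → Mar 31, 1750 (end of Mar, 31 days; 65 left).
−31 → Feb 28, 1750 (end of Feb, 28 days; 34 left).
−28 → Jan 31, 1750 (end of Jan, 31 days; 6 left).
−6 → Jan 25, 1750.

January 25, 1750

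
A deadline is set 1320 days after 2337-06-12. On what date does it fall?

+365 (one year) → Jun 12, 2338 (955 left).
+365 (one year) → Jun 12, 2339 (590 left).
+366 (one year; includes Feb 29, 2340) → Jun 12, 2340 (224 left).
Jun has 30 days: +19 → Jul 1, 2340 (205 left).
Jul has 31 days: +31 → Aug 1, 2340 (174 left).
Aug has 31 days: +31 → Sep 1, 2340 (143 left).
Sep has 30 days: +30 → Oct 1, 2340 (113 left).
Oct has 31 days: +31 → Nov 1, 2340 (82 left).
Nov has 30 days: +30 → Dec 1, 2340 (52 left).
Dec has 31 days: +31 → Jan 1, 2341 (21 left).
+21 → Jan 22, 2341.

January 22, 2341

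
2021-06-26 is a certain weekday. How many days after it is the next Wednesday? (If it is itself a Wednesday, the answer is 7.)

4

Jun 26, 2021 is a Saturday.
From Saturday to the next Wednesday is 4 days.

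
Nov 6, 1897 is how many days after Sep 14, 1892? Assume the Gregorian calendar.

Sep 14, 1892 → Sep 14, 1893: 365 days.
Sep 14, 1893 → Sep 14, 1894: 365 days.
Sep 14, 1894 → Sep 14, 1895: 365 days.
Sep 14, 1895 → Sep 14, 1896: 366 days (Feb 29, 1896 is in that span).
Sep 14, 1896 → Sep 14, 1897: 365 days.
Sep 14, 1897 → Oct 14, 1897: 30 days (September has 30).
Oct 14, 1897 → Nov 6, 1897: 23 days.
Total: 1879 days.

1879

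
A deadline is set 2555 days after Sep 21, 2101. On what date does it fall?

+365 (one year) → Sep 21, 2102 (2190 left).
+365 (one year) → Sep 21, 2103 (1825 left).
+366 (one year; includes Feb 29, 2104) → Sep 21, 2104 (1459 left).
+365 (one year) → Sep 21, 2105 (1094 left).
+365 (one year) → Sep 21, 2106 (729 left).
+365 (one year) → Sep 21, 2107 (364 left).
Sep has 30 days: +10 → Oct 1, 2107 (354 left).
Oct has 31 days: +31 → Nov 1, 2107 (323 left).
Nov has 30 days: +30 → Dec 1, 2107 (293 left).
Dec has 31 days: +31 → Jan 1, 2108 (262 left).
Jan has 31 days: +31 → Feb 1, 2108 (231 left).
Feb has 29 days: +29 → Mar 1, 2108 (202 left).
Mar has 31 days: +31 → Apr 1, 2108 (171 left).
Apr has 30 days: +30 → May 1, 2108 (141 left).
May has 31 days: +31 → Jun 1, 2108 (110 left).
Jun has 30 days: +30 → Jul 1, 2108 (80 left).
Jul has 31 days: +31 → Aug 1, 2108 (49 left).
Aug has 31 days: +31 → Sep 1, 2108 (18 left).
+18 → Sep 19, 2108.

September 19, 2108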